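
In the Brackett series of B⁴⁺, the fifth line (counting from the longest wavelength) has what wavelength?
72.676899 nm

The lines of a series are numbered from the longest wavelength (smallest ΔE) outward; the fifth line is the transition from n = n_f + 5 to n_f.
The Brackett series has all transitions ending at n_f = 4.

For B⁴⁺ (Z = 5), the fifth line (ε-line) is the jump from n = 9 to n = 4:
E_9 = -13.6057 × 5² / 9² = -4.19929012 eV
E_4 = -13.6057 × 5² / 4² = -21.25890625 eV
ΔE = E_9 - E_4 = 17.05961613 eV

λ = hc/E = 1239.84 eV·nm / 17.05961613 eV
λ = 72.676899 nm

This is the ε-line of the Brackett series in B⁴⁺.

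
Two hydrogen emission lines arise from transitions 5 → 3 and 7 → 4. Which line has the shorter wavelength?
5 → 3

Calculate the energy for each transition:

Transition 5 → 3:
ΔE₁ = |E_3 - E_5| = |-13.6057/3² - (-13.6057/5²)|
ΔE₁ = |-1.5117444444 - (-0.5442280000)| = 0.9675164 eV

Transition 7 → 4:
ΔE₂ = |E_4 - E_7| = |-13.6057/4² - (-13.6057/7²)|
ΔE₂ = |-0.8503562500 - (-0.2776673469)| = 0.5726889 eV

Since 0.9675164 eV > 0.5726889 eV, the transition 5 → 3 emits the more energetic photon.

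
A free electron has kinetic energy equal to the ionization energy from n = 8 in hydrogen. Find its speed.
2.735e+05 m/s (or 0.09122% of c)

The binding energy at n = 8 for hydrogen is:
E_8 = -13.6057/8² = -0.2125891 eV
|E_8| = 0.2125891 eV

Convert to Joules:
KE = 0.2125891 eV × (1.602177 × 10⁻¹⁹ J/eV) = 3.40605e-20 J

Using KE = ½mv²:
v = √(2·KE/m_e)
v = √(2 × 3.40605e-20 J / 9.10938 × 10⁻³¹ kg)
v = 2.735e+05 m/s

This is approximately 0.09122% the speed of light.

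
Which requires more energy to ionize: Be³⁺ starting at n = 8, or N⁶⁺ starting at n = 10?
N⁶⁺ at n = 10 (E = -6.6668 eV)

Using E_n = -13.6057 Z² / n² eV:

Be³⁺ (Z = 4) at n = 8:
E = -13.6057 × 4² / 8² = -13.6057 × 16 / 64 = -3.4014250 eV

N⁶⁺ (Z = 7) at n = 10:
E = -13.6057 × 7² / 10² = -13.6057 × 49 / 100 = -6.6667930 eV

Since -6.6667930 eV < -3.4014250 eV,
N⁶⁺ at n = 10 is more tightly bound (requires more energy to ionize).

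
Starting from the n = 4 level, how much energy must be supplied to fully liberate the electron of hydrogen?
0.85 eV

The ionization energy is the energy needed to remove the electron completely (n → ∞).

For hydrogen, E_n = -13.6057 eV / n².

At n = 4: E_4 = -13.6057 / 4² = -0.85036 eV
At n = ∞: E_∞ = 0 eV

Ionization energy = E_∞ - E_4 = 0 - (-0.85036) = 0.85036 eV
Ionization energy ≈ 0.85 eV

This is also called the binding energy of the electron in state n = 4.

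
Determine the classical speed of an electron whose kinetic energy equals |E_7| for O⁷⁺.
2.500e+06 m/s (or 0.83398% of c)

The binding energy at n = 7 for O⁷⁺ is:
E_7 = -13.6057 × 8²/7² = -17.7707102 eV
|E_7| = 17.7707102 eV

Convert to Joules:
KE = 17.7707102 eV × (1.602177 × 10⁻¹⁹ J/eV) = 2.84718e-18 J

Using KE = ½mv²:
v = √(2·KE/m_e)
v = √(2 × 2.84718e-18 J / 9.10938 × 10⁻³¹ kg)
v = 2.500e+06 m/s

This is approximately 0.83398% the speed of light.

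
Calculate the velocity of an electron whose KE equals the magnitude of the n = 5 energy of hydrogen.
4.38e+05 m/s (or 0.15% of c)

The binding energy at n = 5 for hydrogen is:
E_5 = -13.6057/5² = -0.544228 eV
|E_5| = 0.544228 eV

Convert to Joules:
KE = 0.544228 eV × (1.602177 × 10⁻¹⁹ J/eV) = 8.7195e-20 J

Using KE = ½mv²:
v = √(2·KE/m_e)
v = √(2 × 8.7195e-20 J / 9.10938 × 10⁻³¹ kg)
v = 4.38e+05 m/s

This is approximately 0.15% the speed of light.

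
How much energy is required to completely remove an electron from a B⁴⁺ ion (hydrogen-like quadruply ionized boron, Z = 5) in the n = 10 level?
3.40 eV

The ionization energy is the energy needed to remove the electron completely (n → ∞).

For a hydrogen-like ion with Z = 5, E_n = -13.6057 Z² / n² eV.

At n = 10: E_10 = -13.6057 × 5² / 10² = -3.40143 eV
At n = ∞: E_∞ = 0 eV

Ionization energy = E_∞ - E_10 = 0 - (-3.40143) = 3.40143 eV
Ionization energy ≈ 3.40 eV

This is also called the binding energy of the electron in state n = 10.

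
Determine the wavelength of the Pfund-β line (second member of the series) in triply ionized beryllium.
290.703 nm

The lines of a series are numbered from the longest wavelength (smallest ΔE) outward; the second line is the transition from n = n_f + 2 to n_f.
The Pfund series has all transitions ending at n_f = 5.

For Be³⁺ (Z = 4), the second line (β-line) is the jump from n = 7 to n = 5:
E_7 = -13.6057 × 4² / 7² = -4.4426776 eV
E_5 = -13.6057 × 4² / 5² = -8.7076480 eV
ΔE = E_7 - E_5 = 4.2649704 eV

λ = hc/E = 1239.84 eV·nm / 4.2649704 eV
λ = 290.703 nm

This is the β-line of the Pfund series in Be³⁺.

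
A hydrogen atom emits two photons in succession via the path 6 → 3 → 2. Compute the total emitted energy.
3.0235 eV

The energy levels of hydrogen are E_n = -13.6057 / n² eV.

First transition (6 → 3):
ΔE₁ = |E_3 - E_6|
ΔE₁ = |-1.5117444444 - (-0.3779361111)| = 1.1338083 eV

Second transition (3 → 2):
ΔE₂ = |E_2 - E_3|
ΔE₂ = |-3.4014250000 - (-1.5117444444)| = 1.8896806 eV

Total energy released:
E_total = ΔE₁ + ΔE₂ = 1.1338083 + 1.8896806 = 3.0235 eV

Note: This equals the direct transition 6 → 2: 3.0235 eV ✓
Energy is conserved regardless of the path taken.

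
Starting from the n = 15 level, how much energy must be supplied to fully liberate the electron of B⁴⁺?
1.512 eV

The ionization energy is the energy needed to remove the electron completely (n → ∞).

For a hydrogen-like ion with Z = 5, E_n = -13.6057 Z² / n² eV.

At n = 15: E_15 = -13.6057 × 5² / 15² = -1.511744 eV
At n = ∞: E_∞ = 0 eV

Ionization energy = E_∞ - E_15 = 0 - (-1.511744) = 1.511744 eV
Ionization energy ≈ 1.512 eV

This is also called the binding energy of the electron in state n = 15.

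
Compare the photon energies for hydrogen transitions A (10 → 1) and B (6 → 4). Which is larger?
10 → 1

Calculate the energy for each transition:

Transition 10 → 1:
ΔE₁ = |E_1 - E_10| = |-13.6057/1² - (-13.6057/10²)|
ΔE₁ = |-13.60570000000 - (-0.13605700000)| = 13.46964300 eV

Transition 6 → 4:
ΔE₂ = |E_4 - E_6| = |-13.6057/4² - (-13.6057/6²)|
ΔE₂ = |-0.85035625000 - (-0.37793611111)| = 0.47242014 eV

Since 13.46964300 eV > 0.47242014 eV, the transition 10 → 1 emits the more energetic photon.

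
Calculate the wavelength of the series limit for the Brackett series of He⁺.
364.50605 nm

The series limit corresponds to the transition from n = ∞ to n = 4.
This is the highest energy (shortest wavelength) transition in the Brackett series.

E_∞ = 0 eV
E_4 = -13.6057 × 2² / 4² = -3.401425000 eV

Energy at series limit:
ΔE = E_∞ - E_4 = 0 - (-3.401425000) = 3.401425000 eV
λ = hc/E = 1239.84 eV·nm / 3.401425000 eV = 364.50605 nm

This energy equals the ionization energy from the n = 4 state of He⁺.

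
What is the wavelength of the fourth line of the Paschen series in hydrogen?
1004.66981 nm

The lines of a series are numbered from the longest wavelength (smallest ΔE) outward; the fourth line is the transition from n = n_f + 4 to n_f.
The Paschen series has all transitions ending at n_f = 3.

For H, the fourth line (δ-line) is the jump from n = 7 to n = 3:
E_7 = -13.6057 / 7² = -0.2776673469 eV
E_3 = -13.6057 / 3² = -1.5117444444 eV
ΔE = E_7 - E_3 = 1.2340770975 eV

λ = hc/E = 1239.84 eV·nm / 1.2340770975 eV
λ = 1004.66981 nm

This is the δ-line of the Paschen series in H.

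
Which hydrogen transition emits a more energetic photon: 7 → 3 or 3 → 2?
3 → 2

Calculate the energy for each transition:

Transition 7 → 3:
ΔE₁ = |E_3 - E_7| = |-13.6057/3² - (-13.6057/7²)|
ΔE₁ = |-1.51174444444 - (-0.27766734694)| = 1.23407710 eV

Transition 3 → 2:
ΔE₂ = |E_2 - E_3| = |-13.6057/2² - (-13.6057/3²)|
ΔE₂ = |-3.40142500000 - (-1.51174444444)| = 1.88968056 eV

Since 1.88968056 eV > 1.23407710 eV, the transition 3 → 2 emits the more energetic photon.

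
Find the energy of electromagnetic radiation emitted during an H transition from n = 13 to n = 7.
0.197160 eV

The energy levels are E_n = -13.6057 eV / n².

Energy at n = 13: E_13 = -13.6057 / 13² = -0.080507101 eV
Energy at n = 7: E_7 = -13.6057 / 7² = -0.277667347 eV

For emission (electron falling to lower state), the photon energy is:
E_photon = E_13 - E_7 = |-0.080507101 - (-0.277667347)|
E_photon = 0.197160 eV

This energy is carried away by the emitted photon.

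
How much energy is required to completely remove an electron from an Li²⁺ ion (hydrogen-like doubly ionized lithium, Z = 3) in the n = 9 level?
1.51174 eV

The ionization energy is the energy needed to remove the electron completely (n → ∞).

For a hydrogen-like ion with Z = 3, E_n = -13.6057 Z² / n² eV.

At n = 9: E_9 = -13.6057 × 3² / 9² = -1.51174444 eV
At n = ∞: E_∞ = 0 eV

Ionization energy = E_∞ - E_9 = 0 - (-1.51174444) = 1.51174444 eV
Ionization energy ≈ 1.51174 eV

This is also called the binding energy of the electron in state n = 9.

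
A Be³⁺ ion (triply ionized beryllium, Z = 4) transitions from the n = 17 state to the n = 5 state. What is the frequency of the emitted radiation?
1.92336e+15 Hz

First, find the transition energy:
E_17 = -13.6057 × 4² / 17² = -0.75325675 eV
E_5 = -13.6057 × 4² / 5² = -8.70764800 eV
|ΔE| = |E_5 - E_17| = 7.95439125 eV

Convert to Joules: E = 7.95439125 eV × (1.602177 × 10⁻¹⁹ J/eV) = 1.2744343e-18 J

Using E = hf:
f = E/h = 1.2744343e-18 J / (6.62607 × 10⁻³⁴ J·s)
f = 1.92336e+15 Hz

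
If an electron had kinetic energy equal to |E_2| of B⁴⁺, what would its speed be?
5.4692e+06 m/s (or 1.824339% of c)

The binding energy at n = 2 for B⁴⁺ is:
E_2 = -13.6057 × 5²/2² = -85.03562500 eV
|E_2| = 85.03562500 eV

Convert to Joules:
KE = 85.03562500 eV × (1.602177 × 10⁻¹⁹ J/eV) = 1.362421e-17 J

Using KE = ½mv²:
v = √(2·KE/m_e)
v = √(2 × 1.362421e-17 J / 9.10938 × 10⁻³¹ kg)
v = 5.4692e+06 m/s

This is approximately 1.824339% the speed of light.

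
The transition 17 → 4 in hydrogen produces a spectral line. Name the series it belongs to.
Brackett series

The spectral series in hydrogen are named based on the final (lower) energy level:
- Lyman series: n_final = 1 (ultraviolet)
- Balmer series: n_final = 2 (visible/near-UV)
- Paschen series: n_final = 3 (infrared)
- Brackett series: n_final = 4 (infrared)
- Pfund series: n_final = 5 (far infrared)

Since this transition ends at n = 4, it belongs to the Brackett series.

For reference, this 17 → 4 line has photon energy
ΔE = 13.6057 eV × (1/4² - 1/17²) = 0.8032777033 eV,
corresponding to wavelength λ = hc/ΔE = 1239.84 eV·nm / 0.8032777033 eV = 1543.4762 nm in the infrared region.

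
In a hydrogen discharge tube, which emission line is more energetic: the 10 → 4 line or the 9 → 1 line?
9 → 1

Calculate the energy for each transition:

Transition 10 → 4:
ΔE₁ = |E_4 - E_10| = |-13.6057/4² - (-13.6057/10²)|
ΔE₁ = |-0.8503562500 - (-0.1360570000)| = 0.7142993 eV

Transition 9 → 1:
ΔE₂ = |E_1 - E_9| = |-13.6057/1² - (-13.6057/9²)|
ΔE₂ = |-13.6057000000 - (-0.1679716049)| = 13.4377284 eV

Since 13.4377284 eV > 0.7142993 eV, the transition 9 → 1 emits the more energetic photon.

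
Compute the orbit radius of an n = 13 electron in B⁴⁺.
1.7886 nm (or 17.8862 Å)

The Bohr radius formula is:
r_n = n² a₀ / Z

where a₀ = 0.0529177 nm is the Bohr radius.

For B⁴⁺ (Z = 5) at n = 13:
r_13 = 13² × 0.0529177 nm / 5
r_13 = 169 × 0.0529177 nm / 5
r_13 = 8.94309 nm / 5
r_13 = 1.7886 nm

The electron orbits at approximately 1.7886 nm from the nucleus.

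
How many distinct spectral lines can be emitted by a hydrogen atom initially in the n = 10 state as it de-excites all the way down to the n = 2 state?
36

The electron can occupy levels n = 2, 3, ..., 10 during de-excitation — that is m = 10 - 2 + 1 = 9 distinct levels.

The number of distinct spectral lines equals the number of ways to choose 2 of these m levels (each pair gives one possible emission transition):

Number of lines = m(m-1)/2 = 9×8/2 = 36

These correspond to all possible transitions between the 9 levels:
10 → 9, 10 → 8, 10 → 7, 10 → 6, 10 → 5, 10 → 4, 10 → 3, 10 → 2...

Each transition produces a photon with a unique energy (and thus wavelength). This count does not depend on Z.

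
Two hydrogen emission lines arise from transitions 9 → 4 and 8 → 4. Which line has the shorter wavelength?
9 → 4

Calculate the energy for each transition:

Transition 9 → 4:
ΔE₁ = |E_4 - E_9| = |-13.6057/4² - (-13.6057/9²)|
ΔE₁ = |-0.85035625000 - (-0.16797160494)| = 0.68238465 eV

Transition 8 → 4:
ΔE₂ = |E_4 - E_8| = |-13.6057/4² - (-13.6057/8²)|
ΔE₂ = |-0.85035625000 - (-0.21258906250)| = 0.63776719 eV

Since 0.68238465 eV > 0.63776719 eV, the transition 9 → 4 emits the more energetic photon.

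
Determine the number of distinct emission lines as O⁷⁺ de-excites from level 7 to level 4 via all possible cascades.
6

The electron can occupy levels n = 4, 5, ..., 7 during de-excitation — that is m = 7 - 4 + 1 = 4 distinct levels.

The number of distinct spectral lines equals the number of ways to choose 2 of these m levels (each pair gives one possible emission transition):

Number of lines = m(m-1)/2 = 4×3/2 = 6

These correspond to all possible transitions between the 4 levels:
7 → 6, 7 → 5, 7 → 4, 6 → 5, 6 → 4, 5 → 4

Each transition produces a photon with a unique energy (and thus wavelength). This count does not depend on Z.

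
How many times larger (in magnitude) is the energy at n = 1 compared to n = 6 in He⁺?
36.00000

Using E_n = -13.6057 Z² / n² eV with Z = 2:

E_1 = -13.6057 × 2² / 1² = -54.4228 / 1 = -54.42280000000 eV
E_6 = -13.6057 × 2² / 6² = -54.4228 / 36 = -1.51174444444 eV

The ratio is:
E_1/E_6 = (-54.42280000000) / (-1.51174444444)
E_1/E_6 = (-54.4228/1) / (-54.4228/36)
E_1/E_6 = 36/1
E_1/E_6 = 36.00000
(Note: the Z² factors cancel in the ratio.)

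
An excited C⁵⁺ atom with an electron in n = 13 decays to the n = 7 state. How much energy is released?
7.0978 eV

The energy levels are E_n = -13.6057 Z² eV / n².

Energy at n = 13: E_13 = -13.6057 × 6² / 13² = -2.8982556 eV
Energy at n = 7: E_7 = -13.6057 × 6² / 7² = -9.9960245 eV

For emission (electron falling to lower state), the photon energy is:
E_photon = E_13 - E_7 = |-2.8982556 - (-9.9960245)|
E_photon = 7.0978 eV

This energy is carried away by the emitted photon.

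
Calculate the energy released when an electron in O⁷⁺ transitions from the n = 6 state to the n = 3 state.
72.56373 eV

The energy levels are E_n = -13.6057 Z² eV / n².

Energy at n = 6: E_6 = -13.6057 × 8² / 6² = -24.18791111 eV
Energy at n = 3: E_3 = -13.6057 × 8² / 3² = -96.75164444 eV

For emission (electron falling to lower state), the photon energy is:
E_photon = E_6 - E_3 = |-24.18791111 - (-96.75164444)|
E_photon = 72.56373 eV

This energy is carried away by the emitted photon.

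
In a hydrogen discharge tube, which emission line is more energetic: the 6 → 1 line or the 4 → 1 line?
6 → 1

Calculate the energy for each transition:

Transition 6 → 1:
ΔE₁ = |E_1 - E_6| = |-13.6057/1² - (-13.6057/6²)|
ΔE₁ = |-13.605700000 - (-0.377936111)| = 13.227764 eV

Transition 4 → 1:
ΔE₂ = |E_1 - E_4| = |-13.6057/1² - (-13.6057/4²)|
ΔE₂ = |-13.605700000 - (-0.850356250)| = 12.755344 eV

Since 13.227764 eV > 12.755344 eV, the transition 6 → 1 emits the more energetic photon.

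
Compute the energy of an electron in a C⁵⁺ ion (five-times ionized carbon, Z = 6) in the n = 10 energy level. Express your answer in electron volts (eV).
-4.898052 eV

The energy levels of a hydrogen-like atom are given by:
E_n = -13.6057 Z² / n² eV  (with Z = 6 for C⁵⁺)

For n = 10:
E_10 = -13.6057 × 6² / 10²
E_10 = -13.6057 × 36 / 100
E_10 = -4.898052 eV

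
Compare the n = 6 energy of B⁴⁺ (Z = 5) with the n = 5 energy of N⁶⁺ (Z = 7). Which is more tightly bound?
N⁶⁺ at n = 5 (E = -26.67 eV)

Using E_n = -13.6057 Z² / n² eV:

B⁴⁺ (Z = 5) at n = 6:
E = -13.6057 × 5² / 6² = -13.6057 × 25 / 36 = -9.44840 eV

N⁶⁺ (Z = 7) at n = 5:
E = -13.6057 × 7² / 5² = -13.6057 × 49 / 25 = -26.66717 eV

Since -26.66717 eV < -9.44840 eV,
N⁶⁺ at n = 5 is more tightly bound (requires more energy to ionize).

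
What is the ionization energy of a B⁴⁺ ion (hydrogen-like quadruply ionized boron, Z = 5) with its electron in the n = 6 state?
9.448 eV

The ionization energy is the energy needed to remove the electron completely (n → ∞).

For a hydrogen-like ion with Z = 5, E_n = -13.6057 Z² / n² eV.

At n = 6: E_6 = -13.6057 × 5² / 6² = -9.448403 eV
At n = ∞: E_∞ = 0 eV

Ionization energy = E_∞ - E_6 = 0 - (-9.448403) = 9.448403 eV
Ionization energy ≈ 9.448 eV

This is also called the binding energy of the electron in state n = 6.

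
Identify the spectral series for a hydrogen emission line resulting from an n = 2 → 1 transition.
Lyman series

The spectral series in hydrogen are named based on the final (lower) energy level:
- Lyman series: n_final = 1 (ultraviolet)
- Balmer series: n_final = 2 (visible/near-UV)
- Paschen series: n_final = 3 (infrared)
- Brackett series: n_final = 4 (infrared)
- Pfund series: n_final = 5 (far infrared)

Since this transition ends at n = 1, it belongs to the Lyman series.

For reference, this 2 → 1 line has photon energy
ΔE = 13.6057 eV × (1/1² - 1/2²) = 10.204275 eV,
corresponding to wavelength λ = hc/ΔE = 1239.84 eV·nm / 10.204275 eV = 121.502 nm in the ultraviolet region.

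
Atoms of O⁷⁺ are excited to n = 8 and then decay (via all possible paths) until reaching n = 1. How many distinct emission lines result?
28

The electron can occupy levels n = 1, 2, ..., 8 during de-excitation — that is m = 8 - 1 + 1 = 8 distinct levels.

The number of distinct spectral lines equals the number of ways to choose 2 of these m levels (each pair gives one possible emission transition):

Number of lines = m(m-1)/2 = 8×7/2 = 28

These correspond to all possible transitions between the 8 levels:
8 → 7, 8 → 6, 8 → 5, 8 → 4, 8 → 3, 8 → 2, 8 → 1, 7 → 6...

Each transition produces a photon with a unique energy (and thus wavelength). This count does not depend on Z.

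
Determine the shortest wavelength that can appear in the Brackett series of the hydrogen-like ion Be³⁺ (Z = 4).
91.12651 nm

The series limit corresponds to the transition from n = ∞ to n = 4.
This is the highest energy (shortest wavelength) transition in the Brackett series.

E_∞ = 0 eV
E_4 = -13.6057 × 4² / 4² = -13.6057000 eV

Energy at series limit:
ΔE = E_∞ - E_4 = 0 - (-13.6057000) = 13.6057000 eV
λ = hc/E = 1239.84 eV·nm / 13.6057000 eV = 91.12651 nm

This energy equals the ionization energy from the n = 4 state of Be³⁺.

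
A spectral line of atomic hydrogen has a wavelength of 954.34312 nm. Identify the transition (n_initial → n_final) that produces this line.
n = 8 → n = 3

First, find the photon energy from the wavelength (hc = 1239.84 eV·nm):
E = hc/λ = 1239.84 eV·nm / 954.34312 nm = 1.2991554 eV

The energy levels of hydrogen satisfy E_n = -13.6057 / n² eV, so an emission n_i → n_f releases
ΔE = 13.6057 × (1/n_f² − 1/n_i²) eV.

Setting ΔE equal to the photon energy:
1/n_f² − 1/n_i² = 1.2991554 / 13.6057 = 0.095486112

Since 1/n_i² must be positive, we need 1/n_f² > 0.095486112, i.e. n_f ≤ 3. For each allowed n_f, solve n_i = (1/n_f² − 0.095486112)^(−1/2) and check whether it is a whole number:
  n_f = 1: 1/n_i² = 1.000000000 − 0.095486112 = 0.904513888 → n_i = 1.051  (not an integer) ✗
  n_f = 2: 1/n_i² = 0.250000000 − 0.095486112 = 0.154513888 → n_i = 2.544  (not an integer) ✗
  n_f = 3: 1/n_i² = 0.111111111 − 0.095486112 = 0.015624999 → n_i = 8.000  → integer, n_i = 8 ✓

Only n_f = 3 gives an integer upper level, n_i = 8.

The transition is from n = 8 to n = 3 (emission).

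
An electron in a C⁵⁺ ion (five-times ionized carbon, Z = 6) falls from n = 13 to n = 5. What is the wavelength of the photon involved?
74.269 nm

First, find the transition energy using E_n = -13.6057 Z² / n² eV:
E_13 = -13.6057 × 6² / 13² = -2.89826 eV
E_5 = -13.6057 × 6² / 5² = -19.59221 eV

Photon energy: |ΔE| = |E_5 - E_13| = 16.69395 eV

Convert to wavelength using E = hc/λ with hc = 1239.84 eV·nm:
λ = hc/E = 1239.84 eV·nm / 16.69395 eV
λ = 74.269 nm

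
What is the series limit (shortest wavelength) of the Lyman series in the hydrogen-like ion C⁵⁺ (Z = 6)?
2.531292 nm

The series limit corresponds to the transition from n = ∞ to n = 1.
This is the highest energy (shortest wavelength) transition in the Lyman series.

E_∞ = 0 eV
E_1 = -13.6057 × 6² / 1² = -489.80520000 eV

Energy at series limit:
ΔE = E_∞ - E_1 = 0 - (-489.80520000) = 489.80520000 eV
λ = hc/E = 1239.84 eV·nm / 489.80520000 eV = 2.531292 nm

This energy equals the ionization energy from the n = 1 state of C⁵⁺.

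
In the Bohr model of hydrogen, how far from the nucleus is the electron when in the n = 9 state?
4.2863 nm (or 42.8633 Å)

The Bohr radius formula is:
r_n = n² a₀ / Z

where a₀ = 0.0529177 nm is the Bohr radius.

For H (Z = 1) at n = 9:
r_9 = 9² × 0.0529177 nm / 1
r_9 = 81 × 0.0529177 nm / 1
r_9 = 4.28633 nm / 1
r_9 = 4.2863 nm

The electron orbits at approximately 4.2863 nm from the nucleus.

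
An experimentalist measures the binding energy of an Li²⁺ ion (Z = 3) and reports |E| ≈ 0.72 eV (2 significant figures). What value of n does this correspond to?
n = 13

The exact energy levels follow E_n = -13.6057 Z² / n² eV with Z = 3.

The measured value (-0.72 eV) is reported to only 2 significant figures, so we must test candidate n values and see which one matches to that precision.

Candidate energies:
  n = 11:  E = -13.6057 × 3² / 11² = -1.01199 eV
  n = 12:  E = -13.6057 × 3² / 12² = -0.85036 eV
  n = 13:  E = -13.6057 × 3² / 13² = -0.72456 eV  ← matches
  n = 14:  E = -13.6057 × 3² / 14² = -0.62475 eV
  n = 15:  E = -13.6057 × 3² / 15² = -0.54423 eV

Checking against the measurement of -0.72 eV (2 sig figs), only n = 13 agrees:
E_13 = -0.72456 eV, which rounds to -0.72 eV ✓

Therefore n = 13.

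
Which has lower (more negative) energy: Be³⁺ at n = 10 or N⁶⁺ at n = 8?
N⁶⁺ at n = 8 (E = -10.41686 eV)

Using E_n = -13.6057 Z² / n² eV:

Be³⁺ (Z = 4) at n = 10:
E = -13.6057 × 4² / 10² = -13.6057 × 16 / 100 = -2.17691200 eV

N⁶⁺ (Z = 7) at n = 8:
E = -13.6057 × 7² / 8² = -13.6057 × 49 / 64 = -10.41686406 eV

Since -10.41686406 eV < -2.17691200 eV,
N⁶⁺ at n = 8 is more tightly bound (requires more energy to ionize).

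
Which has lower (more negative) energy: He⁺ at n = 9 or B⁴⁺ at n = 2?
B⁴⁺ at n = 2 (E = -85.036 eV)

Using E_n = -13.6057 Z² / n² eV:

He⁺ (Z = 2) at n = 9:
E = -13.6057 × 2² / 9² = -13.6057 × 4 / 81 = -0.671886 eV

B⁴⁺ (Z = 5) at n = 2:
E = -13.6057 × 5² / 2² = -13.6057 × 25 / 4 = -85.035625 eV

Since -85.035625 eV < -0.671886 eV,
B⁴⁺ at n = 2 is more tightly bound (requires more energy to ionize).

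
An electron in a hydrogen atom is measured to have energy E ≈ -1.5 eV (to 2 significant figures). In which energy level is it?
n = 3

The exact energy levels follow E_n = -13.6057 eV / n².

The measured value (-1.5 eV) is reported to only 2 significant figures, so we must test candidate n values and see which one matches to that precision.

Candidate energies:
  n = 1:  E = -13.6057/1² = -13.60570 eV
  n = 2:  E = -13.6057/2² = -3.40143 eV
  n = 3:  E = -13.6057/3² = -1.51174 eV  ← matches
  n = 4:  E = -13.6057/4² = -0.85036 eV
  n = 5:  E = -13.6057/5² = -0.54423 eV

Checking against the measurement of -1.5 eV (2 sig figs), only n = 3 agrees:
E_3 = -1.51174 eV, which rounds to -1.5 eV ✓

Therefore n = 3.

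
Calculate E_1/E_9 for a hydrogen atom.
81.00

Using E_n = -13.6057 Z² / n² eV with Z = 1:

E_1 = -13.6057 / 1² = -13.6057 / 1 = -13.60570000 eV
E_9 = -13.6057 / 9² = -13.6057 / 81 = -0.16797160 eV

The ratio is:
E_1/E_9 = (-13.60570000) / (-0.16797160)
E_1/E_9 = (-13.6057/1) / (-13.6057/81)
E_1/E_9 = 81/1
E_1/E_9 = 81.00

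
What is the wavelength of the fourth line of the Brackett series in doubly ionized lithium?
216.00359 nm

The lines of a series are numbered from the longest wavelength (smallest ΔE) outward; the fourth line is the transition from n = n_f + 4 to n_f.
The Brackett series has all transitions ending at n_f = 4.

For Li²⁺ (Z = 3), the fourth line (δ-line) is the jump from n = 8 to n = 4:
E_8 = -13.6057 × 3² / 8² = -1.913301563 eV
E_4 = -13.6057 × 3² / 4² = -7.653206250 eV
ΔE = E_8 - E_4 = 5.739904687 eV

λ = hc/E = 1239.84 eV·nm / 5.739904687 eV
λ = 216.00359 nm

This is the δ-line of the Brackett series in Li²⁺.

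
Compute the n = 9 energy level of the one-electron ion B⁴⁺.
-4.199290 eV

For hydrogen-like ions, the energy levels scale with Z²:
E_n = -13.6057 Z² / n² eV

For B⁴⁺ (Z = 5) at n = 9:
E_9 = -13.6057 × 5² / 9²
E_9 = -13.6057 × 25 / 81
E_9 = -340.1425 / 81
E_9 = -4.199290 eV

The energy is 25 times more negative than hydrogen at the same n due to the stronger nuclear charge.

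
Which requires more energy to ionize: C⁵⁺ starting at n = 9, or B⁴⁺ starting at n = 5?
B⁴⁺ at n = 5 (E = -13.6057 eV)

Using E_n = -13.6057 Z² / n² eV:

C⁵⁺ (Z = 6) at n = 9:
E = -13.6057 × 6² / 9² = -13.6057 × 36 / 81 = -6.0469778 eV

B⁴⁺ (Z = 5) at n = 5:
E = -13.6057 × 5² / 5² = -13.6057 × 25 / 25 = -13.6057000 eV

Since -13.6057000 eV < -6.0469778 eV,
B⁴⁺ at n = 5 is more tightly bound (requires more energy to ionize).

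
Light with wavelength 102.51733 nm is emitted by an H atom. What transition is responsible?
n = 3 → n = 1

First, find the photon energy from the wavelength (hc = 1239.84 eV·nm):
E = hc/λ = 1239.84 eV·nm / 102.51733 nm = 12.093955 eV

The energy levels of hydrogen satisfy E_n = -13.6057 / n² eV, so an emission n_i → n_f releases
ΔE = 13.6057 × (1/n_f² − 1/n_i²) eV.

Setting ΔE equal to the photon energy:
1/n_f² − 1/n_i² = 12.093955 / 13.6057 = 0.88888885

Since 1/n_i² must be positive, we need 1/n_f² > 0.88888885, i.e. n_f ≤ 1. For each allowed n_f, solve n_i = (1/n_f² − 0.88888885)^(−1/2) and check whether it is a whole number:
  n_f = 1: 1/n_i² = 1.00000000 − 0.88888885 = 0.11111115 → n_i = 3.000  → integer, n_i = 3 ✓

Only n_f = 1 gives an integer upper level, n_i = 3.

The transition is from n = 3 to n = 1 (emission).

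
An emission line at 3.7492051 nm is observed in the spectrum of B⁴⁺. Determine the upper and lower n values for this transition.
n = 6 → n = 1

First, find the photon energy from the wavelength (hc = 1239.84 eV·nm):
E = hc/λ = 1239.84 eV·nm / 3.7492051 nm = 330.69410 eV

The energy levels of B⁴⁺ satisfy E_n = -13.6057 × 5² / n² eV, so an emission n_i → n_f releases
ΔE = 13.6057 × 5² × (1/n_f² − 1/n_i²) eV.

Setting ΔE equal to the photon energy:
1/n_f² − 1/n_i² = 330.69410 / (13.6057 × 5²) = 0.97222223

Since 1/n_i² must be positive, we need 1/n_f² > 0.97222223, i.e. n_f ≤ 1. For each allowed n_f, solve n_i = (1/n_f² − 0.97222223)^(−1/2) and check whether it is a whole number:
  n_f = 1: 1/n_i² = 1.00000000 − 0.97222223 = 0.02777777 → n_i = 6.000  → integer, n_i = 6 ✓

Only n_f = 1 gives an integer upper level, n_i = 6.

The transition is from n = 6 to n = 1 (emission).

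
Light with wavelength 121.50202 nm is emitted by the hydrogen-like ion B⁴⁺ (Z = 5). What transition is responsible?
n = 10 → n = 5

First, find the photon energy from the wavelength (hc = 1239.84 eV·nm):
E = hc/λ = 1239.84 eV·nm / 121.50202 nm = 10.204275 eV

The energy levels of B⁴⁺ satisfy E_n = -13.6057 × 5² / n² eV, so an emission n_i → n_f releases
ΔE = 13.6057 × 5² × (1/n_f² − 1/n_i²) eV.

Setting ΔE equal to the photon energy:
1/n_f² − 1/n_i² = 10.204275 / (13.6057 × 5²) = 0.030000000

Since 1/n_i² must be positive, we need 1/n_f² > 0.030000000, i.e. n_f ≤ 5. For each allowed n_f, solve n_i = (1/n_f² − 0.030000000)^(−1/2) and check whether it is a whole number:
  n_f = 1: 1/n_i² = 1.000000000 − 0.030000000 = 0.970000000 → n_i = 1.015  (not an integer) ✗
  n_f = 2: 1/n_i² = 0.250000000 − 0.030000000 = 0.220000000 → n_i = 2.132  (not an integer) ✗
  n_f = 3: 1/n_i² = 0.111111111 − 0.030000000 = 0.081111111 → n_i = 3.511  (not an integer) ✗
  n_f = 4: 1/n_i² = 0.062500000 − 0.030000000 = 0.032500000 → n_i = 5.547  (not an integer) ✗
  n_f = 5: 1/n_i² = 0.040000000 − 0.030000000 = 0.010000000 → n_i = 10.000  → integer, n_i = 10 ✓

Only n_f = 5 gives an integer upper level, n_i = 10.

The transition is from n = 10 to n = 5 (emission).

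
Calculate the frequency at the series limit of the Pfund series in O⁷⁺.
8.42e+15 Hz

The series limit corresponds to the transition from n = ∞ to n = 5.
This is the highest energy (shortest wavelength) transition in the Pfund series.

E_∞ = 0 eV
E_5 = -13.6057 × 8² / 5² = -34.83059200 eV

Energy at series limit:
ΔE = E_∞ - E_5 = 0 - (-34.83059200) = 34.83059200 eV
E = 34.83059200 eV × (1.602177 × 10⁻¹⁹ J/eV) = 5.5805e-18 J
f = E/h = 5.5805e-18 J / (6.62607 × 10⁻³⁴ J·s) = 8.42e+15 Hz

This energy equals the ionization energy from the n = 5 state of O⁷⁺.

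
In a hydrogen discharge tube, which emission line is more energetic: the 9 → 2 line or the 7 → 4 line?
9 → 2

Calculate the energy for each transition:

Transition 9 → 2:
ΔE₁ = |E_2 - E_9| = |-13.6057/2² - (-13.6057/9²)|
ΔE₁ = |-3.40142500000 - (-0.16797160494)| = 3.23345340 eV

Transition 7 → 4:
ΔE₂ = |E_4 - E_7| = |-13.6057/4² - (-13.6057/7²)|
ΔE₂ = |-0.85035625000 - (-0.27766734694)| = 0.57268890 eV

Since 3.23345340 eV > 0.57268890 eV, the transition 9 → 2 emits the more energetic photon.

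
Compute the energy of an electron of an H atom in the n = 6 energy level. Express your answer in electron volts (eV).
-0.378 eV

The energy levels of a hydrogen-like atom are given by:
E_n = -13.6057 eV / n²

For n = 6:
E_6 = -13.6057 eV / 6²
E_6 = -13.6057 eV / 36
E_6 = -0.378 eV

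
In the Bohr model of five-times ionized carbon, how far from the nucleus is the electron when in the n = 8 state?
0.5645 nm (or 5.6446 Å)

The Bohr radius formula is:
r_n = n² a₀ / Z

where a₀ = 0.0529177 nm is the Bohr radius.

For C⁵⁺ (Z = 6) at n = 8:
r_8 = 8² × 0.0529177 nm / 6
r_8 = 64 × 0.0529177 nm / 6
r_8 = 3.38673 nm / 6
r_8 = 0.5645 nm

The electron orbits at approximately 0.5645 nm from the nucleus.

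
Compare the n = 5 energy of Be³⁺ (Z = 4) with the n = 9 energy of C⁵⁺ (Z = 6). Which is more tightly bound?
Be³⁺ at n = 5 (E = -8.70765 eV)

Using E_n = -13.6057 Z² / n² eV:

Be³⁺ (Z = 4) at n = 5:
E = -13.6057 × 4² / 5² = -13.6057 × 16 / 25 = -8.70764800 eV

C⁵⁺ (Z = 6) at n = 9:
E = -13.6057 × 6² / 9² = -13.6057 × 36 / 81 = -6.04697778 eV

Since -8.70764800 eV < -6.04697778 eV,
Be³⁺ at n = 5 is more tightly bound (requires more energy to ionize).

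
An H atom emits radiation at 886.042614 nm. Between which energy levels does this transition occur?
n = 11 → n = 3

First, find the photon energy from the wavelength (hc = 1239.84 eV·nm):
E = hc/λ = 1239.84 eV·nm / 886.042614 nm = 1.3993006 eV

The energy levels of hydrogen satisfy E_n = -13.6057 / n² eV, so an emission n_i → n_f releases
ΔE = 13.6057 × (1/n_f² − 1/n_i²) eV.

Setting ΔE equal to the photon energy:
1/n_f² − 1/n_i² = 1.3993006 / 13.6057 = 0.10284665

Since 1/n_i² must be positive, we need 1/n_f² > 0.10284665, i.e. n_f ≤ 3. For each allowed n_f, solve n_i = (1/n_f² − 0.10284665)^(−1/2) and check whether it is a whole number:
  n_f = 1: 1/n_i² = 1.00000000 − 0.10284665 = 0.89715335 → n_i = 1.056  (not an integer) ✗
  n_f = 2: 1/n_i² = 0.25000000 − 0.10284665 = 0.14715335 → n_i = 2.607  (not an integer) ✗
  n_f = 3: 1/n_i² = 0.11111111 − 0.10284665 = 0.00826446 → n_i = 11.000  → integer, n_i = 11 ✓

Only n_f = 3 gives an integer upper level, n_i = 11.

The transition is from n = 11 to n = 3 (emission).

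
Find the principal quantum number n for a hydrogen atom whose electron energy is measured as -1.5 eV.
n = 3

The exact energy levels follow E_n = -13.6057 eV / n².

The measured value (-1.5 eV) is reported to only 2 significant figures, so we must test candidate n values and see which one matches to that precision.

Candidate energies:
  n = 1:  E = -13.6057/1² = -13.60570 eV
  n = 2:  E = -13.6057/2² = -3.40143 eV
  n = 3:  E = -13.6057/3² = -1.51174 eV  ← matches
  n = 4:  E = -13.6057/4² = -0.85036 eV
  n = 5:  E = -13.6057/5² = -0.54423 eV

Checking against the measurement of -1.5 eV (2 sig figs), only n = 3 agrees:
E_3 = -1.51174 eV, which rounds to -1.5 eV ✓

Therefore n = 3.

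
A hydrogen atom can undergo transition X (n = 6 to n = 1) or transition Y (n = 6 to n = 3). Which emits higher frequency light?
6 → 1

Calculate the energy for each transition:

Transition 6 → 1:
ΔE₁ = |E_1 - E_6| = |-13.6057/1² - (-13.6057/6²)|
ΔE₁ = |-13.6057000000 - (-0.3779361111)| = 13.2277639 eV

Transition 6 → 3:
ΔE₂ = |E_3 - E_6| = |-13.6057/3² - (-13.6057/6²)|
ΔE₂ = |-1.5117444444 - (-0.3779361111)| = 1.1338083 eV

Since 13.2277639 eV > 1.1338083 eV, the transition 6 → 1 emits the more energetic photon.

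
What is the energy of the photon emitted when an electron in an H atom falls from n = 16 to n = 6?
0.3248 eV

The energy levels are E_n = -13.6057 eV / n².

Energy at n = 16: E_16 = -13.6057 / 16² = -0.0531473 eV
Energy at n = 6: E_6 = -13.6057 / 6² = -0.3779361 eV

For emission (electron falling to lower state), the photon energy is:
E_photon = E_16 - E_6 = |-0.0531473 - (-0.3779361)|
E_photon = 0.3248 eV

This energy is carried away by the emitted photon.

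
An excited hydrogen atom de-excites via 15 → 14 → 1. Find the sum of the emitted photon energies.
13.54523 eV

The energy levels of hydrogen are E_n = -13.6057 / n² eV.

First transition (15 → 14):
ΔE₁ = |E_14 - E_15|
ΔE₁ = |-0.06941683673 - (-0.06046977778)| = 0.00894706 eV

Second transition (14 → 1):
ΔE₂ = |E_1 - E_14|
ΔE₂ = |-13.60570000000 - (-0.06941683673)| = 13.53628316 eV

Total energy released:
E_total = ΔE₁ + ΔE₂ = 0.00894706 + 13.53628316 = 13.54523 eV

Note: This equals the direct transition 15 → 1: 13.54523 eV ✓
Energy is conserved regardless of the path taken.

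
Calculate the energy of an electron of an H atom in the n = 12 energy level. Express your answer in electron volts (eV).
-0.0945 eV

The energy levels of a hydrogen-like atom are given by:
E_n = -13.6057 eV / n²

For n = 12:
E_12 = -13.6057 eV / 12²
E_12 = -13.6057 eV / 144
E_12 = -0.0945 eV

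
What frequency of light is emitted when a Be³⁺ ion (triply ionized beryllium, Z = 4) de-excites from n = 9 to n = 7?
4.2439e+14 Hz

First, find the transition energy:
E_9 = -13.6057 × 4² / 9² = -2.6875457 eV
E_7 = -13.6057 × 4² / 7² = -4.4426776 eV
|ΔE| = |E_7 - E_9| = 1.7551319 eV

Convert to Joules: E = 1.7551319 eV × (1.602177 × 10⁻¹⁹ J/eV) = 2.812032e-19 J

Using E = hf:
f = E/h = 2.812032e-19 J / (6.62607 × 10⁻³⁴ J·s)
f = 4.2439e+14 Hz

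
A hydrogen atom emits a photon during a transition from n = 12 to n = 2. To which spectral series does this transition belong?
Balmer series

The spectral series in hydrogen are named based on the final (lower) energy level:
- Lyman series: n_final = 1 (ultraviolet)
- Balmer series: n_final = 2 (visible/near-UV)
- Paschen series: n_final = 3 (infrared)
- Brackett series: n_final = 4 (infrared)
- Pfund series: n_final = 5 (far infrared)

Since this transition ends at n = 2, it belongs to the Balmer series.

For reference, this 12 → 2 line has photon energy
ΔE = 13.6057 eV × (1/2² - 1/12²) = 3.30694097 eV,
corresponding to wavelength λ = hc/ΔE = 1239.84 eV·nm / 3.30694097 eV = 374.9205 nm in the visible/near-UV region.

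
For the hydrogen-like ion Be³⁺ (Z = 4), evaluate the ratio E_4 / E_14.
12.250

Using E_n = -13.6057 Z² / n² eV with Z = 4:

E_4 = -13.6057 × 4² / 4² = -217.6912 / 16 = -13.605700000 eV
E_14 = -13.6057 × 4² / 14² = -217.6912 / 196 = -1.110669388 eV

The ratio is:
E_4/E_14 = (-13.605700000) / (-1.110669388)
E_4/E_14 = (-217.6912/16) / (-217.6912/196)
E_4/E_14 = 196/16
E_4/E_14 = 12.250
(Note: the Z² factors cancel in the ratio.)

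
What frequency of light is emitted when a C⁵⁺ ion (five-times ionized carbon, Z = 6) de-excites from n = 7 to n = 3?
1.0742e+16 Hz

First, find the transition energy:
E_7 = -13.6057 × 6² / 7² = -9.996024 eV
E_3 = -13.6057 × 6² / 3² = -54.422800 eV
|ΔE| = |E_3 - E_7| = 44.426776 eV

Convert to Joules: E = 44.426776 eV × (1.602177 × 10⁻¹⁹ J/eV) = 7.117956e-18 J

Using E = hf:
f = E/h = 7.117956e-18 J / (6.62607 × 10⁻³⁴ J·s)
f = 1.0742e+16 Hz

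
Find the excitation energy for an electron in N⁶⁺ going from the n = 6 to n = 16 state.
15.9147 eV

The energy levels of a hydrogen-like atom are E_n = -13.6057 Z² eV / n².

Energy at n = 6: E_6 = -13.6057 × 7² / 6² = -18.5188694 eV
Energy at n = 16: E_16 = -13.6057 × 7² / 16² = -2.6042160 eV

The excitation energy is the difference:
ΔE = E_16 - E_6
ΔE = -2.6042160 - (-18.5188694)
ΔE = 15.9147 eV

Since this is positive, energy must be absorbed (photon absorption).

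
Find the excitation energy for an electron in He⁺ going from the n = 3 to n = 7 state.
4.936 eV

The energy levels of a hydrogen-like atom are E_n = -13.6057 Z² eV / n².

Energy at n = 3: E_3 = -13.6057 × 2² / 3² = -6.046978 eV
Energy at n = 7: E_7 = -13.6057 × 2² / 7² = -1.110669 eV

The excitation energy is the difference:
ΔE = E_7 - E_3
ΔE = -1.110669 - (-6.046978)
ΔE = 4.936 eV

Since this is positive, energy must be absorbed (photon absorption).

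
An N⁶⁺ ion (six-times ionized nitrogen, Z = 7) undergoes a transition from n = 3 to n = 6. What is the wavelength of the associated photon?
22.317 nm

First, find the transition energy using E_n = -13.6057 Z² / n² eV:
E_3 = -13.6057 × 7² / 3² = -74.07548 eV
E_6 = -13.6057 × 7² / 6² = -18.51887 eV

Photon energy: |ΔE| = |E_6 - E_3| = 55.55661 eV

Convert to wavelength using E = hc/λ with hc = 1239.84 eV·nm:
λ = hc/E = 1239.84 eV·nm / 55.55661 eV
λ = 22.317 nm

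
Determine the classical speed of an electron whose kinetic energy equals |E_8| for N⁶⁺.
1.914e+06 m/s (or 0.64% of c)

The binding energy at n = 8 for N⁶⁺ is:
E_8 = -13.6057 × 7²/8² = -10.41686 eV
|E_8| = 10.41686 eV

Convert to Joules:
KE = 10.41686 eV × (1.602177 × 10⁻¹⁹ J/eV) = 1.66897e-18 J

Using KE = ½mv²:
v = √(2·KE/m_e)
v = √(2 × 1.66897e-18 J / 9.10938 × 10⁻³¹ kg)
v = 1.914e+06 m/s

This is approximately 0.64% the speed of light.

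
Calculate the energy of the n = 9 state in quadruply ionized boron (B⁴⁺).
-4.199290 eV

For hydrogen-like ions, the energy levels scale with Z²:
E_n = -13.6057 Z² / n² eV

For B⁴⁺ (Z = 5) at n = 9:
E_9 = -13.6057 × 5² / 9²
E_9 = -13.6057 × 25 / 81
E_9 = -340.1425 / 81
E_9 = -4.199290 eV

The energy is 25 times more negative than hydrogen at the same n due to the stronger nuclear charge.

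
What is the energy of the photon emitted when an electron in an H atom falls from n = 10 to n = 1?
13.469643 eV

The energy levels are E_n = -13.6057 eV / n².

Energy at n = 10: E_10 = -13.6057 / 10² = -0.136057000 eV
Energy at n = 1: E_1 = -13.6057 / 1² = -13.605700000 eV

For emission (electron falling to lower state), the photon energy is:
E_photon = E_10 - E_1 = |-0.136057000 - (-13.605700000)|
E_photon = 13.469643 eV

This energy is carried away by the emitted photon.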